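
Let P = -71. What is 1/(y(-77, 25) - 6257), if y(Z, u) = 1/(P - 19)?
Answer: -90/563131 ≈ -0.00015982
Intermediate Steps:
y(Z, u) = -1/90 (y(Z, u) = 1/(-71 - 19) = 1/(-90) = -1/90)
1/(y(-77, 25) - 6257) = 1/(-1/90 - 6257) = 1/(-563131/90) = -90/563131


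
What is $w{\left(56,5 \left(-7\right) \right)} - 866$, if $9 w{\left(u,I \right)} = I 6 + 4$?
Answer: $- \frac{8000}{9} \approx -888.89$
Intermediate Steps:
$w{\left(u,I \right)} = \frac{4}{9} + \frac{2 I}{3}$ ($w{\left(u,I \right)} = \frac{I 6 + 4}{9} = \frac{6 I + 4}{9} = \frac{4 + 6 I}{9} = \frac{4}{9} + \frac{2 I}{3}$)
$w{\left(56,5 \left(-7\right) \right)} - 866 = \left(\frac{4}{9} + \frac{2 \cdot 5 \left(-7\right)}{3}\right) - 866 = \left(\frac{4}{9} + \frac{2}{3} \left(-35\right)\right) - 866 = \left(\frac{4}{9} - \frac{70}{3}\right) - 866 = - \frac{206}{9} - 866 = - \frac{8000}{9}$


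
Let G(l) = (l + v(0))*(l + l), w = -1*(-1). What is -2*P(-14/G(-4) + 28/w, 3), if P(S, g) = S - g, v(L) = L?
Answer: -393/8 ≈ -49.125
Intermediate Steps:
w = 1
G(l) = 2*l² (G(l) = (l + 0)*(l + l) = l*(2*l) = 2*l²)
-2*P(-14/G(-4) + 28/w, 3) = -2*((-14/(2*(-4)²) + 28/1) - 1*3) = -2*((-14/(2*16) + 28*1) - 3) = -2*((-14/32 + 28) - 3) = -2*((-14*1/32 + 28) - 3) = -2*((-7/16 + 28) - 3) = -2*(441/16 - 3) = -2*393/16 = -393/8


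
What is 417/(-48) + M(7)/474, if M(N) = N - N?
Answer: -139/16 ≈ -8.6875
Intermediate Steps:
M(N) = 0
417/(-48) + M(7)/474 = 417/(-48) + 0/474 = 417*(-1/48) + 0*(1/474) = -139/16 + 0 = -139/16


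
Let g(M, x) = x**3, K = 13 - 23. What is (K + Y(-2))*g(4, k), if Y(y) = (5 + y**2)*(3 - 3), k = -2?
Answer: 80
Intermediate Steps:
K = -10
Y(y) = 0 (Y(y) = (5 + y**2)*0 = 0)
(K + Y(-2))*g(4, k) = (-10 + 0)*(-2)**3 = -10*(-8) = 80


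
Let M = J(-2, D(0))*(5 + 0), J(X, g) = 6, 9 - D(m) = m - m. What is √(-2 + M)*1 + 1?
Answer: 1 + 2*√7 ≈ 6.2915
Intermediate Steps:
D(m) = 9 (D(m) = 9 - (m - m) = 9 - 1*0 = 9 + 0 = 9)
M = 30 (M = 6*(5 + 0) = 6*5 = 30)
√(-2 + M)*1 + 1 = √(-2 + 30)*1 + 1 = √28*1 + 1 = (2*√7)*1 + 1 = 2*√7 + 1 = 1 + 2*√7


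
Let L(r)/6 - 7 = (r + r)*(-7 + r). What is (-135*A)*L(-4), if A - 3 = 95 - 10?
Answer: -6771600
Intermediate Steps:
L(r) = 42 + 12*r*(-7 + r) (L(r) = 42 + 6*((r + r)*(-7 + r)) = 42 + 6*((2*r)*(-7 + r)) = 42 + 6*(2*r*(-7 + r)) = 42 + 12*r*(-7 + r))
A = 88 (A = 3 + (95 - 10) = 3 + 85 = 88)
(-135*A)*L(-4) = (-135*88)*(42 - 84*(-4) + 12*(-4)**2) = -11880*(42 + 336 + 12*16) = -11880*(42 + 336 + 192) = -11880*570 = -6771600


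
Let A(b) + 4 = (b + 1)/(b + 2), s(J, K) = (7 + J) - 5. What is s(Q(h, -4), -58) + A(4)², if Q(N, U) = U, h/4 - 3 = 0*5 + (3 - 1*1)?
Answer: 289/36 ≈ 8.0278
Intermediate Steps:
h = 20 (h = 12 + 4*(0*5 + (3 - 1*1)) = 12 + 4*(0 + (3 - 1)) = 12 + 4*(0 + 2) = 12 + 4*2 = 12 + 8 = 20)
s(J, K) = 2 + J
A(b) = -4 + (1 + b)/(2 + b) (A(b) = -4 + (b + 1)/(b + 2) = -4 + (1 + b)/(2 + b))
s(Q(h, -4), -58) + A(4)² = (2 - 4) + ((-7 - 3*4)/(2 + 4))² = -2 + ((-7 - 12)/6)² = -2 + ((⅙)*(-19))² = -2 + (-19/6)² = -2 + 361/36 = 289/36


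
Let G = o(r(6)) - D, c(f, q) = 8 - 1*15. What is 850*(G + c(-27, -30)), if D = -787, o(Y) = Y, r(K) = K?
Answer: 668100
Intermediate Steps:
c(f, q) = -7 (c(f, q) = 8 - 15 = -7)
G = 793 (G = 6 - 1*(-787) = 6 + 787 = 793)
850*(G + c(-27, -30)) = 850*(793 - 7) = 850*786 = 668100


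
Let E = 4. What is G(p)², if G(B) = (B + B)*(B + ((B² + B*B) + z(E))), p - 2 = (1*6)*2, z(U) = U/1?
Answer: 131790400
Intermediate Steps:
z(U) = U (z(U) = U*1 = U)
p = 14 (p = 2 + (1*6)*2 = 2 + 6*2 = 2 + 12 = 14)
G(B) = 2*B*(4 + B + 2*B²) (G(B) = (B + B)*(B + ((B² + B*B) + 4)) = (2*B)*(B + ((B² + B²) + 4)) = (2*B)*(B + (2*B² + 4)) = (2*B)*(B + (4 + 2*B²)) = (2*B)*(4 + B + 2*B²) = 2*B*(4 + B + 2*B²))
G(p)² = (2*14*(4 + 14 + 2*14²))² = (2*14*(4 + 14 + 2*196))² = (2*14*(4 + 14 + 392))² = (2*14*410)² = 11480² = 131790400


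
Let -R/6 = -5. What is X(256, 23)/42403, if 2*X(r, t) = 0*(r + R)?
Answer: 0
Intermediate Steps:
R = 30 (R = -6*(-5) = 30)
X(r, t) = 0 (X(r, t) = (0*(r + 30))/2 = (0*(30 + r))/2 = (½)*0 = 0)
X(256, 23)/42403 = 0/42403 = 0*(1/42403) = 0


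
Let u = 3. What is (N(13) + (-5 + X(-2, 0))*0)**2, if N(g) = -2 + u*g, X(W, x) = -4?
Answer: 1369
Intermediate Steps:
N(g) = -2 + 3*g
(N(13) + (-5 + X(-2, 0))*0)**2 = ((-2 + 3*13) + (-5 - 4)*0)**2 = ((-2 + 39) - 9*0)**2 = (37 + 0)**2 = 37**2 = 1369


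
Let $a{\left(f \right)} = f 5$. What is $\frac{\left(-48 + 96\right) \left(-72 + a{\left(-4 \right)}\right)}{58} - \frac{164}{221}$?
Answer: $- \frac{492724}{6409} \approx -76.88$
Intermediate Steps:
$a{\left(f \right)} = 5 f$
$\frac{\left(-48 + 96\right) \left(-72 + a{\left(-4 \right)}\right)}{58} - \frac{164}{221} = \frac{\left(-48 + 96\right) \left(-72 + 5 \left(-4\right)\right)}{58} - \frac{164}{221} = 48 \left(-72 - 20\right) \frac{1}{58} - \frac{164}{221} = 48 \left(-92\right) \frac{1}{58} - \frac{164}{221} = \left(-4416\right) \frac{1}{58} - \frac{164}{221} = - \frac{2208}{29} - \frac{164}{221} = - \frac{492724}{6409}$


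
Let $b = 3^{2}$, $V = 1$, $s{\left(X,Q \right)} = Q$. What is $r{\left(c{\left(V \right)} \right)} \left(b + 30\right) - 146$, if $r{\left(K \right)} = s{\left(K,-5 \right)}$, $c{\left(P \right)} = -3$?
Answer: $-341$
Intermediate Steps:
$b = 9$
$r{\left(K \right)} = -5$
$r{\left(c{\left(V \right)} \right)} \left(b + 30\right) - 146 = - 5 \left(9 + 30\right) - 146 = \left(-5\right) 39 - 146 = -195 - 146 = -341$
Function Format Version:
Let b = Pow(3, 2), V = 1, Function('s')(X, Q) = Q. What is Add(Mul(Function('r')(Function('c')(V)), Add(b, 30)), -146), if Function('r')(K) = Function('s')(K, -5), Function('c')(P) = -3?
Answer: -341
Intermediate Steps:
b = 9
Function('r')(K) = -5
Add(Mul(Function('r')(Function('c')(V)), Add(b, 30)), -146) = Add(Mul(-5, Add(9, 30)), -146) = Add(Mul(-5, 39), -146) = Add(-195, -146) = -341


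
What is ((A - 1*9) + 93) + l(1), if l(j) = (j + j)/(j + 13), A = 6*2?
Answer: 673/7 ≈ 96.143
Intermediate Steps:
A = 12
l(j) = 2*j/(13 + j) (l(j) = (2*j)/(13 + j) = 2*j/(13 + j))
((A - 1*9) + 93) + l(1) = ((12 - 1*9) + 93) + 2*1/(13 + 1) = ((12 - 9) + 93) + 2*1/14 = (3 + 93) + 2*1*(1/14) = 96 + ⅐ = 673/7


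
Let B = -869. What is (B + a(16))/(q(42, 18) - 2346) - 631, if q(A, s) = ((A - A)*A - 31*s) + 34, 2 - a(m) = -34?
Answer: -258591/410 ≈ -630.71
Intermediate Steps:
a(m) = 36 (a(m) = 2 - 1*(-34) = 2 + 34 = 36)
q(A, s) = 34 - 31*s (q(A, s) = (0*A - 31*s) + 34 = (0 - 31*s) + 34 = -31*s + 34 = 34 - 31*s)
(B + a(16))/(q(42, 18) - 2346) - 631 = (-869 + 36)/((34 - 31*18) - 2346) - 631 = -833/((34 - 558) - 2346) - 631 = -833/(-524 - 2346) - 631 = -833/(-2870) - 631 = -833*(-1/2870) - 631 = 119/410 - 631 = -258591/410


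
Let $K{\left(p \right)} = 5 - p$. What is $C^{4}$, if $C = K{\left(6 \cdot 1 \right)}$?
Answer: $1$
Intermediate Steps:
$C = -1$ ($C = 5 - 6 \cdot 1 = 5 - 6 = -1$)
$C^{4} = \left(-1\right)^{4} = 1$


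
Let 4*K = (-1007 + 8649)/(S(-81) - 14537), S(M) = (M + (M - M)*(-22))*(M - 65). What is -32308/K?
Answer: 175173976/3821 ≈ 45845.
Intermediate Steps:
S(M) = M*(-65 + M) (S(M) = (M + 0*(-22))*(-65 + M) = (M + 0)*(-65 + M) = M*(-65 + M))
K = -3821/5422 (K = ((-1007 + 8649)/(-81*(-65 - 81) - 14537))/4 = (7642/(-81*(-146) - 14537))/4 = (7642/(11826 - 14537))/4 = (7642/(-2711))/4 = (7642*(-1/2711))/4 = (¼)*(-7642/2711) = -3821/5422 ≈ -0.70472)
-32308/K = -32308/(-3821/5422) = -32308*(-5422/3821) = 175173976/3821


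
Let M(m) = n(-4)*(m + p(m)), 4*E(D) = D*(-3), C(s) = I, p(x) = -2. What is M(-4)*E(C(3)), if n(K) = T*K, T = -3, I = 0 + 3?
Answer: 162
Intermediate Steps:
I = 3
C(s) = 3
E(D) = -3*D/4 (E(D) = (D*(-3))/4 = (-3*D)/4 = -3*D/4)
n(K) = -3*K
M(m) = -24 + 12*m (M(m) = (-3*(-4))*(m - 2) = 12*(-2 + m) = -24 + 12*m)
M(-4)*E(C(3)) = (-24 + 12*(-4))*(-3/4*3) = (-24 - 48)*(-9/4) = -72*(-9/4) = 162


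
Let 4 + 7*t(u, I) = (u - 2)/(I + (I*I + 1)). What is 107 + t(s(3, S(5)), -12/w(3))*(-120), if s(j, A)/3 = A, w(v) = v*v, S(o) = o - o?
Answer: 2591/13 ≈ 199.31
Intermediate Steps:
S(o) = 0
w(v) = v**2
s(j, A) = 3*A
t(u, I) = -4/7 + (-2 + u)/(7*(1 + I + I**2)) (t(u, I) = -4/7 + ((u - 2)/(I + (I*I + 1)))/7 = -4/7 + ((-2 + u)/(I + (I**2 + 1)))/7 = -4/7 + ((-2 + u)/(I + (1 + I**2)))/7 = -4/7 + ((-2 + u)/(1 + I + I**2))/7 = -4/7 + (-2 + u)/(7*(1 + I + I**2)))
107 + t(s(3, S(5)), -12/w(3))*(-120) = 107 + ((-6 + 3*0 - (-48)/(3**2) - 4*(-12/(3**2))**2)/(7*(1 - 12/(3**2) + (-12/(3**2))**2)))*(-120) = 107 + ((-6 + 0 - (-48)/9 - 4*(-12/9)**2)/(7*(1 - 12/9 + (-12/9)**2)))*(-120) = 107 + ((-6 + 0 - (-48)/9 - 4*(-12*1/9)**2)/(7*(1 - 12*1/9 + (-12*1/9)**2)))*(-120) = 107 + ((-6 + 0 - 4*(-4/3) - 4*(-4/3)**2)/(7*(1 - 4/3 + (-4/3)**2)))*(-120) = 107 + ((-6 + 0 + 16/3 - 4*16/9)/(7*(1 - 4/3 + 16/9)))*(-120) = 107 + ((-6 + 0 + 16/3 - 64/9)/(7*(13/9)))*(-120) = 107 + ((1/7)*(9/13)*(-70/9))*(-120) = 107 - 10/13*(-120) = 107 + 1200/13 = 2591/13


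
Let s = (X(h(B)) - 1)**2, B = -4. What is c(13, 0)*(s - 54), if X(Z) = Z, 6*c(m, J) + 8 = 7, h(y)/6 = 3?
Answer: -235/6 ≈ -39.167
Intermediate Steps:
h(y) = 18 (h(y) = 6*3 = 18)
c(m, J) = -1/6 (c(m, J) = -4/3 + (1/6)*7 = -4/3 + 7/6 = -1/6)
s = 289 (s = (18 - 1)**2 = 17**2 = 289)
c(13, 0)*(s - 54) = -(289 - 54)/6 = -1/6*235 = -235/6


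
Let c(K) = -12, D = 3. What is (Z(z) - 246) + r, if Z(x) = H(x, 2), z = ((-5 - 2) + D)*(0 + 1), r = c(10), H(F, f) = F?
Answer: -262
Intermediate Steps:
r = -12
z = -4 (z = ((-5 - 2) + 3)*(0 + 1) = (-7 + 3)*1 = -4*1 = -4)
Z(x) = x
(Z(z) - 246) + r = (-4 - 246) - 12 = -250 - 12 = -262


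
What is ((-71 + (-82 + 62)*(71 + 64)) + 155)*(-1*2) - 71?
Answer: 5161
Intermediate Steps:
((-71 + (-82 + 62)*(71 + 64)) + 155)*(-1*2) - 71 = ((-71 - 20*135) + 155)*(-2) - 71 = ((-71 - 2700) + 155)*(-2) - 71 = (-2771 + 155)*(-2) - 71 = -2616*(-2) - 71 = 5232 - 71 = 5161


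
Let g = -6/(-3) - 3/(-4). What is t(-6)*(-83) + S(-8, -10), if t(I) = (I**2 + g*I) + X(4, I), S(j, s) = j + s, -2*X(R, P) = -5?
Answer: -1844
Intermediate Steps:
X(R, P) = 5/2 (X(R, P) = -1/2*(-5) = 5/2)
g = 11/4 (g = -6*(-1/3) - 3*(-1/4) = 2 + 3/4 = 11/4 ≈ 2.7500)
t(I) = 5/2 + I**2 + 11*I/4 (t(I) = (I**2 + 11*I/4) + 5/2 = 5/2 + I**2 + 11*I/4)
t(-6)*(-83) + S(-8, -10) = (5/2 + (-6)**2 + (11/4)*(-6))*(-83) + (-8 - 10) = (5/2 + 36 - 33/2)*(-83) - 18 = 22*(-83) - 18 = -1826 - 18 = -1844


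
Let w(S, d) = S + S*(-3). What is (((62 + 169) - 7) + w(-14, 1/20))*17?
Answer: 4284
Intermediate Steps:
w(S, d) = -2*S (w(S, d) = S - 3*S = -2*S)
(((62 + 169) - 7) + w(-14, 1/20))*17 = (((62 + 169) - 7) - 2*(-14))*17 = ((231 - 7) + 28)*17 = (224 + 28)*17 = 252*17 = 4284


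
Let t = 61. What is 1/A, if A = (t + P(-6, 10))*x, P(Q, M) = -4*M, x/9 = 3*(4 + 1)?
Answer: 1/2835 ≈ 0.00035273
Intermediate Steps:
x = 135 (x = 9*(3*(4 + 1)) = 9*(3*5) = 9*15 = 135)
A = 2835 (A = (61 - 4*10)*135 = (61 - 40)*135 = 21*135 = 2835)
1/A = 1/2835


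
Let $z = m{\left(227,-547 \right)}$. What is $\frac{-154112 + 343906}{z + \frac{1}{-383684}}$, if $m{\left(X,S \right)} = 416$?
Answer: $\frac{72820921096}{159612543} \approx 456.24$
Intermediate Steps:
$z = 416$
$\frac{-154112 + 343906}{z + \frac{1}{-383684}} = \frac{-154112 + 343906}{416 + \frac{1}{-383684}} = \frac{189794}{416 - \frac{1}{383684}} = \frac{189794}{\frac{159612543}{383684}} = 189794 \cdot \frac{383684}{159612543} = \frac{72820921096}{159612543}$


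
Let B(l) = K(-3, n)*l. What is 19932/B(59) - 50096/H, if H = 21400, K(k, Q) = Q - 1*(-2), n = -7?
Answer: -11033078/157825 ≈ -69.907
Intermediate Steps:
K(k, Q) = 2 + Q (K(k, Q) = Q + 2 = 2 + Q)
B(l) = -5*l (B(l) = (2 - 7)*l = -5*l)
19932/B(59) - 50096/H = 19932/((-5*59)) - 50096/21400 = 19932/(-295) - 50096*1/21400 = 19932*(-1/295) - 6262/2675 = -19932/295 - 6262/2675 = -11033078/157825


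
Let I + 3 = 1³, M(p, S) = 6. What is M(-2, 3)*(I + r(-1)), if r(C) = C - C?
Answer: -12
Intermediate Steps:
r(C) = 0
I = -2 (I = -3 + 1³ = -3 + 1 = -2)
M(-2, 3)*(I + r(-1)) = 6*(-2 + 0) = 6*(-2) = -12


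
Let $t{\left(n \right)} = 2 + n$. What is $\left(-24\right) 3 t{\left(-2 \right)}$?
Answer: $0$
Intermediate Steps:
$\left(-24\right) 3 t{\left(-2 \right)} = \left(-24\right) 3 \left(2 - 2\right) = \left(-72\right) 0 = 0$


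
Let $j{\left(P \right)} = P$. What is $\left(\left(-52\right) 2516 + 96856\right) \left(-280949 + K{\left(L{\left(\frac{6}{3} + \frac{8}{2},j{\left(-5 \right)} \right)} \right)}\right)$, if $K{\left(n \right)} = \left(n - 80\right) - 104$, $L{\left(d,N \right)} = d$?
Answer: $9551570952$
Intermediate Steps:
$K{\left(n \right)} = -184 + n$ ($K{\left(n \right)} = \left(-80 + n\right) - 104 = -184 + n$)
$\left(\left(-52\right) 2516 + 96856\right) \left(-280949 + K{\left(L{\left(\frac{6}{3} + \frac{8}{2},j{\left(-5 \right)} \right)} \right)}\right) = \left(\left(-52\right) 2516 + 96856\right) \left(-280949 + \left(-184 + \left(\frac{6}{3} + \frac{8}{2}\right)\right)\right) = \left(-130832 + 96856\right) \left(-280949 + \left(-184 + \left(6 \cdot \frac{1}{3} + 8 \cdot \frac{1}{2}\right)\right)\right) = - 33976 \left(-280949 + \left(-184 + \left(2 + 4\right)\right)\right) = - 33976 \left(-280949 + \left(-184 + 6\right)\right) = - 33976 \left(-280949 - 178\right) = \left(-33976\right) \left(-281127\right) = 9551570952$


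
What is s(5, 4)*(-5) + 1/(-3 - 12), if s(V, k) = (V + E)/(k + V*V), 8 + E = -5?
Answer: 571/435 ≈ 1.3126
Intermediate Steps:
E = -13 (E = -8 - 5 = -13)
s(V, k) = (-13 + V)/(k + V²) (s(V, k) = (V - 13)/(k + V*V) = (-13 + V)/(k + V²))
s(5, 4)*(-5) + 1/(-3 - 12) = ((-13 + 5)/(4 + 5²))*(-5) + 1/(-3 - 12) = (-8/(4 + 25))*(-5) + 1/(-15) = (-8/29)*(-5) - 1/15 = ((1/29)*(-8))*(-5) - 1/15 = -8/29*(-5) - 1/15 = 40/29 - 1/15 = 571/435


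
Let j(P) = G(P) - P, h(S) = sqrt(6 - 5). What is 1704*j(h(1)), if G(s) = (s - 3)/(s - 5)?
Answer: -852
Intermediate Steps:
G(s) = (-3 + s)/(-5 + s)
h(S) = 1 (h(S) = sqrt(1) = 1)
j(P) = -P + (-3 + P)/(-5 + P) (j(P) = (-3 + P)/(-5 + P) - P = -P + (-3 + P)/(-5 + P))
1704*j(h(1)) = 1704*((-3 + 1 - 1*1*(-5 + 1))/(-5 + 1)) = 1704*((-3 + 1 - 1*1*(-4))/(-4)) = 1704*(-(-3 + 1 + 4)/4) = 1704*(-1/4*2) = 1704*(-1/2) = -852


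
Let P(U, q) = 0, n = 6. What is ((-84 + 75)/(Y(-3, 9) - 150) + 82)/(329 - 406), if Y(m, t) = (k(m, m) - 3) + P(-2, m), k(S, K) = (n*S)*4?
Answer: -293/275 ≈ -1.0655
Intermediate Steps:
k(S, K) = 24*S (k(S, K) = (6*S)*4 = 24*S)
Y(m, t) = -3 + 24*m (Y(m, t) = (24*m - 3) + 0 = (-3 + 24*m) + 0 = -3 + 24*m)
((-84 + 75)/(Y(-3, 9) - 150) + 82)/(329 - 406) = ((-84 + 75)/((-3 + 24*(-3)) - 150) + 82)/(329 - 406) = (-9/((-3 - 72) - 150) + 82)/(-77) = (-9/(-75 - 150) + 82)*(-1/77) = (-9/(-225) + 82)*(-1/77) = (-9*(-1/225) + 82)*(-1/77) = (1/25 + 82)*(-1/77) = (2051/25)*(-1/77) = -293/275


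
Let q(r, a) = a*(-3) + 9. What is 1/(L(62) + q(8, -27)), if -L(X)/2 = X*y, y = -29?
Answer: 1/3686 ≈ 0.00027130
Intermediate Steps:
q(r, a) = 9 - 3*a (q(r, a) = -3*a + 9 = 9 - 3*a)
L(X) = 58*X (L(X) = -2*X*(-29) = -(-58)*X = 58*X)
1/(L(62) + q(8, -27)) = 1/(58*62 + (9 - 3*(-27))) = 1/(3596 + (9 + 81)) = 1/(3596 + 90) = 1/3686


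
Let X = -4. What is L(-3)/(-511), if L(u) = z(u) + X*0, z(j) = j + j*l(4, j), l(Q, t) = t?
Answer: -6/511 ≈ -0.011742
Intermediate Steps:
z(j) = j + j² (z(j) = j + j*j = j + j²)
L(u) = u*(1 + u) (L(u) = u*(1 + u) - 4*0 = u*(1 + u) + 0 = u*(1 + u))
L(-3)/(-511) = -3*(1 - 3)/(-511) = -3*(-2)*(-1/511) = 6*(-1/511) = -6/511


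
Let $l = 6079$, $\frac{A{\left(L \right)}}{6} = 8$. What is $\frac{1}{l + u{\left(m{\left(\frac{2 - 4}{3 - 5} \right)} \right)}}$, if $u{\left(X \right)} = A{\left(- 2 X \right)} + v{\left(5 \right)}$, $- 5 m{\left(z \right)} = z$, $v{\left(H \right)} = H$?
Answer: $\frac{1}{6132} \approx 0.00016308$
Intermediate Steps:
$A{\left(L \right)} = 48$ ($A{\left(L \right)} = 6 \cdot 8 = 48$)
$m{\left(z \right)} = - \frac{z}{5}$
$u{\left(X \right)} = 53$ ($u{\left(X \right)} = 48 + 5 = 53$)
$\frac{1}{l + u{\left(m{\left(\frac{2 - 4}{3 - 5} \right)} \right)}} = \frac{1}{6079 + 53} = \frac{1}{6132}$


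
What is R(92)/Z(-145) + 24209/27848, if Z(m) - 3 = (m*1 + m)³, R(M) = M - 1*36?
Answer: 590431668885/679184788456 ≈ 0.86932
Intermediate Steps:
R(M) = -36 + M (R(M) = M - 36 = -36 + M)
Z(m) = 3 + 8*m³ (Z(m) = 3 + (m*1 + m)³ = 3 + (m + m)³ = 3 + (2*m)³ = 3 + 8*m³)
R(92)/Z(-145) + 24209/27848 = (-36 + 92)/(3 + 8*(-145)³) + 24209/27848 = 56/(3 + 8*(-3048625)) + 24209*(1/27848) = 56/(3 - 24389000) + 24209/27848 = 56/(-24388997) + 24209/27848 = 56*(-1/24388997) + 24209/27848 = -56/24388997 + 24209/27848 = 590431668885/679184788456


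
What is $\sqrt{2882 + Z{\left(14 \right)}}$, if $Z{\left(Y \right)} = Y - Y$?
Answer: $\sqrt{2882} \approx 53.684$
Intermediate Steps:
$Z{\left(Y \right)} = 0$
$\sqrt{2882 + Z{\left(14 \right)}} = \sqrt{2882 + 0} = \sqrt{2882}$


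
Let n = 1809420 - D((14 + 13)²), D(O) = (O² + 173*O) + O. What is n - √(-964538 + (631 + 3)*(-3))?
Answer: 1151133 - 2*I*√241610 ≈ 1.1511e+6 - 983.08*I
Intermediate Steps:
D(O) = O² + 174*O
n = 1151133 (n = 1809420 - (14 + 13)²*(174 + (14 + 13)²) = 1809420 - 27²*(174 + 27²) = 1809420 - 729*(174 + 729) = 1809420 - 729*903 = 1809420 - 1*658287 = 1809420 - 658287 = 1151133)
n - √(-964538 + (631 + 3)*(-3)) = 1151133 - √(-964538 + (631 + 3)*(-3)) = 1151133 - √(-964538 + 634*(-3)) = 1151133 - √(-964538 - 1902) = 1151133 - √(-966440) = 1151133 - 2*I*√241610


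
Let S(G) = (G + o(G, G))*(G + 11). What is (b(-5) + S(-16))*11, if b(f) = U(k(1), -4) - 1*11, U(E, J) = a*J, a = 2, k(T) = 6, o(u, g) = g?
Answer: 1551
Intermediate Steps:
U(E, J) = 2*J
S(G) = 2*G*(11 + G) (S(G) = (G + G)*(G + 11) = (2*G)*(11 + G) = 2*G*(11 + G))
b(f) = -19 (b(f) = 2*(-4) - 1*11 = -8 - 11 = -19)
(b(-5) + S(-16))*11 = (-19 + 2*(-16)*(11 - 16))*11 = (-19 + 2*(-16)*(-5))*11 = (-19 + 160)*11 = 141*11 = 1551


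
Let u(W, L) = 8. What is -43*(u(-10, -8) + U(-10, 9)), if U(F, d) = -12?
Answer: 172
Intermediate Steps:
-43*(u(-10, -8) + U(-10, 9)) = -43*(8 - 12) = -43*(-4) = 172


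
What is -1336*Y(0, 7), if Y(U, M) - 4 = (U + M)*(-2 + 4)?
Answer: -24048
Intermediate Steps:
Y(U, M) = 4 + 2*M + 2*U (Y(U, M) = 4 + (U + M)*(-2 + 4) = 4 + (M + U)*2 = 4 + (2*M + 2*U) = 4 + 2*M + 2*U)
-1336*Y(0, 7) = -1336*(4 + 2*7 + 2*0) = -1336*(4 + 14 + 0) = -1336*18 = -24048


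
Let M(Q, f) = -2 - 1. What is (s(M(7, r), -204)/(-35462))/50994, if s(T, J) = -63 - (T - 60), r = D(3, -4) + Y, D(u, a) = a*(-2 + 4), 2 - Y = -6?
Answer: 0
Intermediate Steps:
Y = 8 (Y = 2 - 1*(-6) = 2 + 6 = 8)
D(u, a) = 2*a (D(u, a) = a*2 = 2*a)
r = 0 (r = 2*(-4) + 8 = -8 + 8 = 0)
M(Q, f) = -3
s(T, J) = -3 - T (s(T, J) = -63 - (-60 + T) = -63 + (60 - T) = -3 - T)
(s(M(7, r), -204)/(-35462))/50994 = ((-3 - 1*(-3))/(-35462))/50994 = ((-3 + 3)*(-1/35462))*(1/50994) = (0*(-1/35462))*(1/50994) = 0*(1/50994) = 0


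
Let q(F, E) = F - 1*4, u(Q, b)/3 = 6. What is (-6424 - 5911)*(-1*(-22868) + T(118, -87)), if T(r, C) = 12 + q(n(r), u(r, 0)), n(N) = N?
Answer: -283630990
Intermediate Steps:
u(Q, b) = 18 (u(Q, b) = 3*6 = 18)
q(F, E) = -4 + F (q(F, E) = F - 4 = -4 + F)
T(r, C) = 8 + r (T(r, C) = 12 + (-4 + r) = 8 + r)
(-6424 - 5911)*(-1*(-22868) + T(118, -87)) = (-6424 - 5911)*(-1*(-22868) + (8 + 118)) = -12335*(22868 + 126) = -12335*22994 = -283630990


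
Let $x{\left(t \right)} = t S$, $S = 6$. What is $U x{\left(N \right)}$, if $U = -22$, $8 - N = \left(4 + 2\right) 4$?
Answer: $2112$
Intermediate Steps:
$N = -16$ ($N = 8 - \left(4 + 2\right) 4 = 8 - 6 \cdot 4 = 8 - 24 = -16$)
$x{\left(t \right)} = 6 t$ ($x{\left(t \right)} = t 6 = 6 t$)
$U x{\left(N \right)} = - 22 \cdot 6 \left(-16\right) = \left(-22\right) \left(-96\right) = 2112$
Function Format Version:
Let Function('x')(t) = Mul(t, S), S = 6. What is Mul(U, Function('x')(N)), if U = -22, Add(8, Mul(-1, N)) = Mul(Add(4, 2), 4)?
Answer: 2112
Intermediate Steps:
N = -16 (N = Add(8, Mul(-1, Mul(Add(4, 2), 4))) = Add(8, Mul(-1, Mul(6, 4))) = Add(8, Mul(-1, 24)) = Add(8, -24) = -16)
Function('x')(t) = Mul(6, t) (Function('x')(t) = Mul(t, 6) = Mul(6, t))
Mul(U, Function('x')(N)) = Mul(-22, Mul(6, -16)) = Mul(-22, -96) = 2112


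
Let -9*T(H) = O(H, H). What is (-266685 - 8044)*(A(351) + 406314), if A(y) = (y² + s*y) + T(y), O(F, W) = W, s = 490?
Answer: -192713052714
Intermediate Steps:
T(H) = -H/9
A(y) = y² + 4409*y/9 (A(y) = (y² + 490*y) - y/9 = y² + 4409*y/9)
(-266685 - 8044)*(A(351) + 406314) = (-266685 - 8044)*((⅑)*351*(4409 + 9*351) + 406314) = -274729*((⅑)*351*(4409 + 3159) + 406314) = -274729*((⅑)*351*7568 + 406314) = -274729*(295152 + 406314) = -274729*701466 = -192713052714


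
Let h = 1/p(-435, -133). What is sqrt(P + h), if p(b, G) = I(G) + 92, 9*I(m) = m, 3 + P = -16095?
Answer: I*sqrt(7775730195)/695 ≈ 126.88*I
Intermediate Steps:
P = -16098 (P = -3 - 16095 = -16098)
I(m) = m/9
p(b, G) = 92 + G/9 (p(b, G) = G/9 + 92 = 92 + G/9)
h = 9/695 (h = 1/(92 + (1/9)*(-133)) = 1/(92 - 133/9) = 1/(695/9) = 9/695 ≈ 0.012950)
sqrt(P + h) = sqrt(-16098 + 9/695) = sqrt(-11188101/695) = I*sqrt(7775730195)/695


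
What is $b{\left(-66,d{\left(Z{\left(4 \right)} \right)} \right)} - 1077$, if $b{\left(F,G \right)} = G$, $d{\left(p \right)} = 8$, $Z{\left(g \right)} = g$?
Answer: $-1069$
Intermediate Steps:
$b{\left(-66,d{\left(Z{\left(4 \right)} \right)} \right)} - 1077 = 8 - 1077 = -1069$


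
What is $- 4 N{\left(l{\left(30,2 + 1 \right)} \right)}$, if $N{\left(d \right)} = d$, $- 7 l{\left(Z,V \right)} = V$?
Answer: $\frac{12}{7} \approx 1.7143$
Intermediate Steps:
$l{\left(Z,V \right)} = - \frac{V}{7}$
$- 4 N{\left(l{\left(30,2 + 1 \right)} \right)} = - 4 \left(- \frac{2 + 1}{7}\right) = - 4 \left(\left(- \frac{1}{7}\right) 3\right) = \left(-4\right) \left(- \frac{3}{7}\right) = \frac{12}{7}$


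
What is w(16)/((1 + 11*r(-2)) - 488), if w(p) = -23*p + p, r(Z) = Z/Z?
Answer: 88/119 ≈ 0.73950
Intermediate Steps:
r(Z) = 1
w(p) = -22*p
w(16)/((1 + 11*r(-2)) - 488) = (-22*16)/((1 + 11*1) - 488) = -352/((1 + 11) - 488) = -352/(12 - 488) = -352/(-476) = -352*(-1/476) = 88/119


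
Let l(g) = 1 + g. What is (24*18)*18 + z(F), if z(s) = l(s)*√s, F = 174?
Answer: 7776 + 175*√174 ≈ 10084.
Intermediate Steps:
z(s) = √s*(1 + s) (z(s) = (1 + s)*√s = √s*(1 + s))
(24*18)*18 + z(F) = (24*18)*18 + √174*(1 + 174) = 432*18 + √174*175 = 7776 + 175*√174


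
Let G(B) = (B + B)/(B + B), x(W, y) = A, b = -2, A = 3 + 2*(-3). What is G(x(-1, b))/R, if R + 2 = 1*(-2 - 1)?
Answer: -⅕ ≈ -0.20000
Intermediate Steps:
A = -3 (A = 3 - 6 = -3)
x(W, y) = -3
G(B) = 1 (G(B) = (2*B)/((2*B)) = (2*B)*(1/(2*B)) = 1)
R = -5 (R = -2 + 1*(-2 - 1) = -2 + 1*(-3) = -2 - 3 = -5)
G(x(-1, b))/R = 1/(-5) = 1*(-⅕) = -⅕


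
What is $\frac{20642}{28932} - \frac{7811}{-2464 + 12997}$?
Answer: $- \frac{1427611}{50790126} \approx -0.028108$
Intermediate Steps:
$\frac{20642}{28932} - \frac{7811}{-2464 + 12997} = 20642 \cdot \frac{1}{28932} - \frac{7811}{10533} = \frac{10321}{14466} - \frac{7811}{10533} = - \frac{1427611}{50790126}$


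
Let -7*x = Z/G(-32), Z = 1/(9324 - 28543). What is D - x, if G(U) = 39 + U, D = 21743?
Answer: 20476057132/941731 ≈ 21743.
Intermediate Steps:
Z = -1/19219 (Z = 1/(-19219) = -1/19219 ≈ -5.2032e-5)
x = 1/941731 (x = -(-1)/(134533*(39 - 32)) = -(-1)/(134533*7) = -⅐*(-1/134533) = 1/941731 ≈ 1.0619e-6)
D - x = 21743 - 1*1/941731 = 21743 - 1/941731 = 20476057132/941731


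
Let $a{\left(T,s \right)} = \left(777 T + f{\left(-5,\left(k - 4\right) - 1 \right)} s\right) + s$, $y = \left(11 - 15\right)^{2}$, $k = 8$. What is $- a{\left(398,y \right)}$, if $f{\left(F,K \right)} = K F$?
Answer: $-309022$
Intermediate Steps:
$f{\left(F,K \right)} = F K$
$y = 16$ ($y = \left(-4\right)^{2} = 16$)
$a{\left(T,s \right)} = - 14 s + 777 T$ ($a{\left(T,s \right)} = \left(777 T + - 5 \left(\left(8 - 4\right) - 1\right) s\right) + s = \left(777 T + - 5 \left(4 - 1\right) s\right) + s = \left(777 T + \left(-5\right) 3 s\right) + s = \left(777 T - 15 s\right) + s = \left(- 15 s + 777 T\right) + s = - 14 s + 777 T$)
$- a{\left(398,y \right)} = - (\left(-14\right) 16 + 777 \cdot 398) = - (-224 + 309246) = \left(-1\right) 309022 = -309022$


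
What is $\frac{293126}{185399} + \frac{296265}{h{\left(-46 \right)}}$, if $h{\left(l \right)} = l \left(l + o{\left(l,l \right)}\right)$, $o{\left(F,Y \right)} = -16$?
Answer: $\frac{55763230087}{528757948} \approx 105.46$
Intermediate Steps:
$h{\left(l \right)} = l \left(-16 + l\right)$ ($h{\left(l \right)} = l \left(l - 16\right) = l \left(-16 + l\right)$)
$\frac{293126}{185399} + \frac{296265}{h{\left(-46 \right)}} = \frac{293126}{185399} + \frac{296265}{\left(-46\right) \left(-16 - 46\right)} = 293126 \cdot \frac{1}{185399} + \frac{296265}{\left(-46\right) \left(-62\right)} = \frac{293126}{185399} + \frac{296265}{2852} = \frac{55763230087}{528757948}$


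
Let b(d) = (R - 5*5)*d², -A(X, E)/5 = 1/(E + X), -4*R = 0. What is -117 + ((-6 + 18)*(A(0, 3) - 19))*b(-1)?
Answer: 6083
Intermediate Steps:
R = 0 (R = -¼*0 = 0)
A(X, E) = -5/(E + X)
b(d) = -25*d² (b(d) = (0 - 5*5)*d² = (0 - 25)*d² = -25*d²)
-117 + ((-6 + 18)*(A(0, 3) - 19))*b(-1) = -117 + ((-6 + 18)*(-5/(3 + 0) - 19))*(-25*(-1)²) = -117 + (12*(-5/3 - 19))*(-25*1) = -117 + (12*(-5*⅓ - 19))*(-25) = -117 + (12*(-5/3 - 19))*(-25) = -117 + (12*(-62/3))*(-25) = -117 - 248*(-25) = -117 + 6200 = 6083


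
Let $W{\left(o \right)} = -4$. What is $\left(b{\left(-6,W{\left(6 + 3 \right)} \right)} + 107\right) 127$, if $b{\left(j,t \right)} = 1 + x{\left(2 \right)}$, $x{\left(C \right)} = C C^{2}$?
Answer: $14732$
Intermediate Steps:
$x{\left(C \right)} = C^{3}$
$b{\left(j,t \right)} = 9$ ($b{\left(j,t \right)} = 1 + 2^{3} = 1 + 8 = 9$)
$\left(b{\left(-6,W{\left(6 + 3 \right)} \right)} + 107\right) 127 = \left(9 + 107\right) 127 = 116 \cdot 127 = 14732$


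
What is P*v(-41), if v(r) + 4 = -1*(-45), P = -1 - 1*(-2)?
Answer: 41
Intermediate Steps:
P = 1 (P = -1 + 2 = 1)
v(r) = 41 (v(r) = -4 - 1*(-45) = -4 + 45 = 41)
P*v(-41) = 1*41 = 41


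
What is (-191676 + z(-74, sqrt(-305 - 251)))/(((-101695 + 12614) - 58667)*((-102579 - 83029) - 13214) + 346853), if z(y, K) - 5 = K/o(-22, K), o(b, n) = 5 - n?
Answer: -111361407/17067397730929 + 10*I*sqrt(139)/17067397730929 ≈ -6.5248e-6 + 6.9078e-12*I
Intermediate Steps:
z(y, K) = 5 + K/(5 - K)
(-191676 + z(-74, sqrt(-305 - 251)))/(((-101695 + 12614) - 58667)*((-102579 - 83029) - 13214) + 346853) = (-191676 + (-25 + 4*sqrt(-305 - 251))/(-5 + sqrt(-305 - 251)))/(((-101695 + 12614) - 58667)*((-102579 - 83029) - 13214) + 346853) = (-191676 + (-25 + 4*sqrt(-556))/(-5 + sqrt(-556)))/((-89081 - 58667)*(-185608 - 13214) + 346853) = (-191676 + (-25 + 4*(2*I*sqrt(139)))/(-5 + 2*I*sqrt(139)))/(-147748*(-198822) + 346853) = (-191676 + (-25 + 8*I*sqrt(139))/(-5 + 2*I*sqrt(139)))/(29375552856 + 346853) = (-191676 + (-25 + 8*I*sqrt(139))/(-5 + 2*I*sqrt(139)))/29375899709 = (-191676 + (-25 + 8*I*sqrt(139))/(-5 + 2*I*sqrt(139)))*(1/29375899709) = -191676/29375899709 + (-25 + 8*I*sqrt(139))/(29375899709*(-5 + 2*I*sqrt(139)))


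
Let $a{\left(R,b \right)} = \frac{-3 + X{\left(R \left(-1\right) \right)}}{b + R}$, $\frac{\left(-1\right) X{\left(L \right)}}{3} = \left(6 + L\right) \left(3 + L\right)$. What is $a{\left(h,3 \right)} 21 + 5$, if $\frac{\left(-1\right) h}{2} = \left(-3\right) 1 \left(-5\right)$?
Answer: $\frac{8338}{3} \approx 2779.3$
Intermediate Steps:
$X{\left(L \right)} = - 3 \left(3 + L\right) \left(6 + L\right)$ ($X{\left(L \right)} = - 3 \left(6 + L\right) \left(3 + L\right) = - 3 \left(3 + L\right) \left(6 + L\right)$)
$h = -30$ ($h = - 2 \left(-3\right) 1 \left(-5\right) = - 2 \left(\left(-3\right) \left(-5\right)\right) = \left(-2\right) 15 = -30$)
$a{\left(R,b \right)} = \frac{-57 - 3 R^{2} + 27 R}{R + b}$ ($a{\left(R,b \right)} = \frac{-3 - \left(54 + 3 R^{2} + 27 R \left(-1\right)\right)}{b + R} = \frac{-3 - \left(54 + 3 R^{2} + 27 \left(-1\right) R\right)}{R + b} = \frac{-3 - \left(54 - 27 R + 3 R^{2}\right)}{R + b} = \frac{-57 - 3 R^{2} + 27 R}{R + b}$)
$a{\left(h,3 \right)} 21 + 5 = \frac{3 \left(-19 - \left(-30\right)^{2} + 9 \left(-30\right)\right)}{-30 + 3} \cdot 21 + 5 = \frac{3 \left(-19 - 900 - 270\right)}{-27} \cdot 21 + 5 = 3 \left(- \frac{1}{27}\right) \left(-19 - 900 - 270\right) 21 + 5 = 3 \left(- \frac{1}{27}\right) \left(-1189\right) 21 + 5 = \frac{1189}{9} \cdot 21 + 5 = \frac{8323}{3} + 5 = \frac{8338}{3}$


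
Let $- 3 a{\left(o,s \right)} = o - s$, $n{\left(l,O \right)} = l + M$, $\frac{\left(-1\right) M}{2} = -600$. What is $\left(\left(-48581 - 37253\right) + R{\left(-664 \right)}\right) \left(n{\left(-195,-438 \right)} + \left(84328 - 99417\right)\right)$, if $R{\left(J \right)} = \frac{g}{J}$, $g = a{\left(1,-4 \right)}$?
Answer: $\frac{602025238283}{498} \approx 1.2089 \cdot 10^{9}$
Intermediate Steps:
$M = 1200$ ($M = \left(-2\right) \left(-600\right) = 1200$)
$n{\left(l,O \right)} = 1200 + l$ ($n{\left(l,O \right)} = l + 1200 = 1200 + l$)
$a{\left(o,s \right)} = - \frac{o}{3} + \frac{s}{3}$ ($a{\left(o,s \right)} = - \frac{o - s}{3} = - \frac{o}{3} + \frac{s}{3}$)
$g = - \frac{5}{3}$ ($g = \left(- \frac{1}{3}\right) 1 + \frac{1}{3} \left(-4\right) = - \frac{1}{3} - \frac{4}{3} = - \frac{5}{3} \approx -1.6667$)
$R{\left(J \right)} = - \frac{5}{3 J}$
$\left(\left(-48581 - 37253\right) + R{\left(-664 \right)}\right) \left(n{\left(-195,-438 \right)} + \left(84328 - 99417\right)\right) = \left(\left(-48581 - 37253\right) - \frac{5}{3 \left(-664\right)}\right) \left(\left(1200 - 195\right) + \left(84328 - 99417\right)\right) = \left(\left(-48581 - 37253\right) - - \frac{5}{1992}\right) \left(1005 + \left(84328 - 99417\right)\right) = \left(-85834 + \frac{5}{1992}\right) \left(1005 - 15089\right) = \left(- \frac{170981323}{1992}\right) \left(-14084\right) = \frac{602025238283}{498}$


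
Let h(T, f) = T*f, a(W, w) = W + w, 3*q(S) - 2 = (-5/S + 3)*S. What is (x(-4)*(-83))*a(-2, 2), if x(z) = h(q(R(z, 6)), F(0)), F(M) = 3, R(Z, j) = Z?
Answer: 0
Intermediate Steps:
q(S) = ⅔ + S*(3 - 5/S)/3 (q(S) = ⅔ + ((-5/S + 3)*S)/3 = ⅔ + ((3 - 5/S)*S)/3 = ⅔ + (S*(3 - 5/S))/3 = ⅔ + S*(3 - 5/S)/3)
x(z) = -3 + 3*z (x(z) = (-1 + z)*3 = -3 + 3*z)
(x(-4)*(-83))*a(-2, 2) = ((-3 + 3*(-4))*(-83))*(-2 + 2) = ((-3 - 12)*(-83))*0 = -15*(-83)*0 = 1245*0 = 0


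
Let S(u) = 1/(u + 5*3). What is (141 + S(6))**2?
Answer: 8773444/441 ≈ 19894.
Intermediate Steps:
S(u) = 1/(15 + u) (S(u) = 1/(u + 15) = 1/(15 + u))
(141 + S(6))**2 = (141 + 1/(15 + 6))**2 = (141 + 1/21)**2 = (2962/21)**2 = 8773444/441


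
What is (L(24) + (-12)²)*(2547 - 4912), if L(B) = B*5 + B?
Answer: -681120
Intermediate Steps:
L(B) = 6*B (L(B) = 5*B + B = 6*B)
(L(24) + (-12)²)*(2547 - 4912) = (6*24 + (-12)²)*(2547 - 4912) = (144 + 144)*(-2365) = 288*(-2365) = -681120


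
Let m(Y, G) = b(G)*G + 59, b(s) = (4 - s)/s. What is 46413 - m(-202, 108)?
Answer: 46458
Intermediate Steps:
b(s) = (4 - s)/s
m(Y, G) = 63 - G (m(Y, G) = ((4 - G)/G)*G + 59 = (4 - G) + 59 = 63 - G)
46413 - m(-202, 108) = 46413 - (63 - 1*108) = 46413 - (63 - 108) = 46413 - 1*(-45) = 46413 + 45 = 46458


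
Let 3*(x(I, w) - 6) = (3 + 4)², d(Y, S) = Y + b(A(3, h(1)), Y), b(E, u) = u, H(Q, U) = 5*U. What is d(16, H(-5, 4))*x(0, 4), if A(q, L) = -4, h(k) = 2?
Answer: 2144/3 ≈ 714.67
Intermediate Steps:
d(Y, S) = 2*Y (d(Y, S) = Y + Y = 2*Y)
x(I, w) = 67/3 (x(I, w) = 6 + (3 + 4)²/3 = 6 + (⅓)*7² = 6 + (⅓)*49 = 6 + 49/3 = 67/3)
d(16, H(-5, 4))*x(0, 4) = (2*16)*(67/3) = 32*(67/3) = 2144/3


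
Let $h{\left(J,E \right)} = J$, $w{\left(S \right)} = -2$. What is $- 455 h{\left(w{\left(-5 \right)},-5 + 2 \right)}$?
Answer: $910$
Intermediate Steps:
$- 455 h{\left(w{\left(-5 \right)},-5 + 2 \right)} = \left(-455\right) \left(-2\right) = 910$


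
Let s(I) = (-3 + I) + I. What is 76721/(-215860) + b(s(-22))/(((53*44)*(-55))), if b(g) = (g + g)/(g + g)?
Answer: -246011283/692155090 ≈ -0.35543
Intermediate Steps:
s(I) = -3 + 2*I
b(g) = 1 (b(g) = (2*g)/((2*g)) = (2*g)*(1/(2*g)) = 1)
76721/(-215860) + b(s(-22))/(((53*44)*(-55))) = 76721/(-215860) + 1/((53*44)*(-55)) = 76721*(-1/215860) + 1/(2332*(-55)) = -76721/215860 + 1/(-128260) = -76721/215860 + 1*(-1/128260) = -76721/215860 - 1/128260 = -246011283/692155090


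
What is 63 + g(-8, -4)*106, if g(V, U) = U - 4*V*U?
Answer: -13929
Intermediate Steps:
g(V, U) = U - 4*U*V
63 + g(-8, -4)*106 = 63 - 4*(1 - 4*(-8))*106 = 63 - 4*(1 + 32)*106 = 63 - 4*33*106 = 63 - 132*106 = 63 - 13992 = -13929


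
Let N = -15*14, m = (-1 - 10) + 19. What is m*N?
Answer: -1680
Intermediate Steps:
m = 8 (m = -11 + 19 = 8)
N = -210
m*N = 8*(-210) = -1680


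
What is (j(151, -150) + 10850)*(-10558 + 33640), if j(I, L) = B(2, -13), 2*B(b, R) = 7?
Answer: 250520487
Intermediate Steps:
B(b, R) = 7/2 (B(b, R) = (½)*7 = 7/2)
j(I, L) = 7/2
(j(151, -150) + 10850)*(-10558 + 33640) = (7/2 + 10850)*(-10558 + 33640) = (21707/2)*23082 = 250520487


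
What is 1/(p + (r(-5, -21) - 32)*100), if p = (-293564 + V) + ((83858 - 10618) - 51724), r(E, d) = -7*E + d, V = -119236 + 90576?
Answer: -1/302508 ≈ -3.3057e-6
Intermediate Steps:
V = -28660
r(E, d) = d - 7*E
p = -300708 (p = (-293564 - 28660) + ((83858 - 10618) - 51724) = -322224 + (73240 - 51724) = -322224 + 21516 = -300708)
1/(p + (r(-5, -21) - 32)*100) = 1/(-300708 + ((-21 - 7*(-5)) - 32)*100) = 1/(-300708 + ((-21 + 35) - 32)*100) = 1/(-300708 + (14 - 32)*100) = 1/(-300708 - 18*100) = 1/(-300708 - 1800) = 1/(-302508) = -1/302508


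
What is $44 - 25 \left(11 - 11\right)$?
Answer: $44$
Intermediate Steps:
$44 - 25 \left(11 - 11\right) = 44 - 0 = 44 + 0 = 44$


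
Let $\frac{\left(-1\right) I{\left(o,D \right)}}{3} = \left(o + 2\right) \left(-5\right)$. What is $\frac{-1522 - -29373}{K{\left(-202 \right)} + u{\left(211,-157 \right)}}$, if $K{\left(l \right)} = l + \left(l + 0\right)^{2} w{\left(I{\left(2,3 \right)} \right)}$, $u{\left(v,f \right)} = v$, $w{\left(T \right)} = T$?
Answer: $\frac{27851}{2448249} \approx 0.011376$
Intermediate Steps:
$I{\left(o,D \right)} = 30 + 15 o$ ($I{\left(o,D \right)} = - 3 \left(o + 2\right) \left(-5\right) = - 3 \left(2 + o\right) \left(-5\right) = - 3 \left(-10 - 5 o\right) = 30 + 15 o$)
$K{\left(l \right)} = l + 60 l^{2}$ ($K{\left(l \right)} = l + \left(l + 0\right)^{2} \left(30 + 15 \cdot 2\right) = l + l^{2} \left(30 + 30\right) = l + l^{2} \cdot 60 = l + 60 l^{2}$)
$\frac{-1522 - -29373}{K{\left(-202 \right)} + u{\left(211,-157 \right)}} = \frac{-1522 - -29373}{- 202 \left(1 + 60 \left(-202\right)\right) + 211} = \frac{-1522 + 29373}{- 202 \left(1 - 12120\right) + 211} = \frac{27851}{\left(-202\right) \left(-12119\right) + 211} = \frac{27851}{2448038 + 211} = \frac{27851}{2448249}$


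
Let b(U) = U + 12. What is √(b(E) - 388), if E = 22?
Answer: I*√354 ≈ 18.815*I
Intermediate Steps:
b(U) = 12 + U
√(b(E) - 388) = √((12 + 22) - 388) = √(34 - 388) = √(-354) = I*√354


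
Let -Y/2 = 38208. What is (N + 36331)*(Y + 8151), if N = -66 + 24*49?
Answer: -2555909865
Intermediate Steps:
Y = -76416 (Y = -2*38208 = -76416)
N = 1110 (N = -66 + 1176 = 1110)
(N + 36331)*(Y + 8151) = (1110 + 36331)*(-76416 + 8151) = 37441*(-68265) = -2555909865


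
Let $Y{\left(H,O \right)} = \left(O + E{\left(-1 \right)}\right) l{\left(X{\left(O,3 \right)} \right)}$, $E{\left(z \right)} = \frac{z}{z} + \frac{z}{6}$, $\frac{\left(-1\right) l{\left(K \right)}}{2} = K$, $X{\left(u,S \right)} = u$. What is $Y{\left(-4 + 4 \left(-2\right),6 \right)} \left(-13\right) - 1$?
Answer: $1065$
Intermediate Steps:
$l{\left(K \right)} = - 2 K$
$E{\left(z \right)} = 1 + \frac{z}{6}$ ($E{\left(z \right)} = 1 + z \frac{1}{6} = 1 + \frac{z}{6}$)
$Y{\left(H,O \right)} = - 2 O \left(\frac{5}{6} + O\right)$ ($Y{\left(H,O \right)} = \left(O + \left(1 + \frac{1}{6} \left(-1\right)\right)\right) \left(- 2 O\right) = \left(O + \left(1 - \frac{1}{6}\right)\right) \left(- 2 O\right) = \left(O + \frac{5}{6}\right) \left(- 2 O\right) = \left(\frac{5}{6} + O\right) \left(- 2 O\right) = - 2 O \left(\frac{5}{6} + O\right)$)
$Y{\left(-4 + 4 \left(-2\right),6 \right)} \left(-13\right) - 1 = \left(- \frac{1}{3}\right) 6 \left(5 + 6 \cdot 6\right) \left(-13\right) - 1 = \left(- \frac{1}{3}\right) 6 \left(5 + 36\right) \left(-13\right) - 1 = \left(- \frac{1}{3}\right) 6 \cdot 41 \left(-13\right) - 1 = \left(-82\right) \left(-13\right) - 1 = 1066 - 1 = 1065$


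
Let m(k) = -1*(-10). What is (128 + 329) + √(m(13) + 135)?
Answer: 457 + √145 ≈ 469.04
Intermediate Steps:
m(k) = 10
(128 + 329) + √(m(13) + 135) = (128 + 329) + √(10 + 135) = 457 + √145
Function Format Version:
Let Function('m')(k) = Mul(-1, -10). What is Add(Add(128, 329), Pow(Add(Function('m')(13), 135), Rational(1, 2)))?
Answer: Add(457, Pow(145, Rational(1, 2))) ≈ 469.04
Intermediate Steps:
Function('m')(k) = 10
Add(Add(128, 329), Pow(Add(Function('m')(13), 135), Rational(1, 2))) = Add(Add(128, 329), Pow(Add(10, 135), Rational(1, 2))) = Add(457, Pow(145, Rational(1, 2)))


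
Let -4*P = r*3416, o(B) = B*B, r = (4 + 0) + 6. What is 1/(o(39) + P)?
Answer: -1/7019 ≈ -0.00014247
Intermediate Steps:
r = 10 (r = 4 + 6 = 10)
o(B) = B²
P = -8540 (P = -5*3416/2 = -¼*34160 = -8540)
1/(o(39) + P) = 1/(39² - 8540) = 1/(1521 - 8540) = 1/(-7019) = -1/7019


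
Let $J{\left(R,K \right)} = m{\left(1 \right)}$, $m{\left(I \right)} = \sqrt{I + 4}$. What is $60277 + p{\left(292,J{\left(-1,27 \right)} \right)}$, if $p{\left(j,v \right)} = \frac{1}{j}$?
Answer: $\frac{17600885}{292} \approx 60277.0$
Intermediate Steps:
$m{\left(I \right)} = \sqrt{4 + I}$
$J{\left(R,K \right)} = \sqrt{5}$ ($J{\left(R,K \right)} = \sqrt{4 + 1} = \sqrt{5}$)
$60277 + p{\left(292,J{\left(-1,27 \right)} \right)} = 60277 + \frac{1}{292} = \frac{17600885}{292}$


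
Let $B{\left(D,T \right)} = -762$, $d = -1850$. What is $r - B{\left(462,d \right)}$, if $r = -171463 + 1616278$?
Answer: $1445577$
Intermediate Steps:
$r = 1444815$
$r - B{\left(462,d \right)} = 1444815 - -762 = 1444815 + 762 = 1445577$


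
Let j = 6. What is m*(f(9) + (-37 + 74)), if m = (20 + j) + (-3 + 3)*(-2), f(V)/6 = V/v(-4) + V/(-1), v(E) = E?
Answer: -793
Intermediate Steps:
f(V) = -15*V/2 (f(V) = 6*(V/(-4) + V/(-1)) = 6*(V*(-¼) + V*(-1)) = 6*(-V/4 - V) = 6*(-5*V/4) = -15*V/2)
m = 26 (m = (20 + 6) + (-3 + 3)*(-2) = 26 + 0*(-2) = 26 + 0 = 26)
m*(f(9) + (-37 + 74)) = 26*(-15/2*9 + (-37 + 74)) = 26*(-135/2 + 37) = 26*(-61/2) = -793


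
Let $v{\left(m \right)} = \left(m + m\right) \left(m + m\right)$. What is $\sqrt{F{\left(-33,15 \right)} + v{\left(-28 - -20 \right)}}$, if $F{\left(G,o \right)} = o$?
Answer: $\sqrt{271} \approx 16.462$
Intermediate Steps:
$v{\left(m \right)} = 4 m^{2}$ ($v{\left(m \right)} = 2 m 2 m = 4 m^{2}$)
$\sqrt{F{\left(-33,15 \right)} + v{\left(-28 - -20 \right)}} = \sqrt{15 + 4 \left(-28 - -20\right)^{2}} = \sqrt{15 + 4 \left(-28 + 20\right)^{2}} = \sqrt{15 + 4 \left(-8\right)^{2}} = \sqrt{15 + 4 \cdot 64} = \sqrt{15 + 256} = \sqrt{271}$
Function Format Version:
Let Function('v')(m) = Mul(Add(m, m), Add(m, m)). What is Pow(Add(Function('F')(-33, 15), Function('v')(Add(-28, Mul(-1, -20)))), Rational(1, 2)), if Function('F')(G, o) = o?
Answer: Pow(271, Rational(1, 2)) ≈ 16.462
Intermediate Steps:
Function('v')(m) = Mul(4, Pow(m, 2)) (Function('v')(m) = Mul(Mul(2, m), Mul(2, m)) = Mul(4, Pow(m, 2)))
Pow(Add(Function('F')(-33, 15), Function('v')(Add(-28, Mul(-1, -20)))), Rational(1, 2)) = Pow(Add(15, Mul(4, Pow(Add(-28, Mul(-1, -20)), 2))), Rational(1, 2)) = Pow(Add(15, Mul(4, Pow(Add(-28, 20), 2))), Rational(1, 2)) = Pow(Add(15, Mul(4, Pow(-8, 2))), Rational(1, 2)) = Pow(Add(15, Mul(4, 64)), Rational(1, 2)) = Pow(Add(15, 256), Rational(1, 2)) = Pow(271, Rational(1, 2))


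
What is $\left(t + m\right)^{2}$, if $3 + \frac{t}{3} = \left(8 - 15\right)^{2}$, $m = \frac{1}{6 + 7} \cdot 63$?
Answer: $\frac{3448449}{169} \approx 20405.0$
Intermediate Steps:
$m = \frac{63}{13}$ ($m = \frac{1}{13} \cdot 63 = \frac{63}{13} \approx 4.8462$)
$t = 138$ ($t = -9 + 3 \left(8 - 15\right)^{2} = -9 + 3 \left(-7\right)^{2} = -9 + 3 \cdot 49 = -9 + 147 = 138$)
$\left(t + m\right)^{2} = \left(138 + \frac{63}{13}\right)^{2} = \left(\frac{1857}{13}\right)^{2} = \frac{3448449}{169}$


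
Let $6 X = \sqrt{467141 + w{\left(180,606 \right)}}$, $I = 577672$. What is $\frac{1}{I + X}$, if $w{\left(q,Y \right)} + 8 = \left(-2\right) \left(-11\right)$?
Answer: $\frac{20796192}{12013377357869} - \frac{6 \sqrt{467155}}{12013377357869} \approx 1.7307 \cdot 10^{-6}$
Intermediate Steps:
$w{\left(q,Y \right)} = 14$ ($w{\left(q,Y \right)} = -8 - -22 = -8 + 22 = 14$)
$X = \frac{\sqrt{467155}}{6}$ ($X = \frac{\sqrt{467141 + 14}}{6} = \frac{\sqrt{467155}}{6} \approx 113.91$)
$\frac{1}{I + X} = \frac{1}{577672 + \frac{\sqrt{467155}}{6}}$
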